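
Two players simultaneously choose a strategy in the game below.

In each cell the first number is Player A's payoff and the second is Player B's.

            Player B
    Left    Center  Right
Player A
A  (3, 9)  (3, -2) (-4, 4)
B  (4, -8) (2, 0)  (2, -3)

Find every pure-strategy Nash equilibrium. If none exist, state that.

For each strategy profile, look for a profitable unilateral deviation.
(A, Left): Player A can switch to B (3 → 4). Not NE.
(A, Center): Player B can switch to Left (-2 → 9). Not NE.
(A, Right): Player A can switch to B (-4 → 2). Not NE.
(B, Left): Player B can switch to Center (-8 → 0). Not NE.
(B, Center): Player A can switch to A (2 → 3). Not NE.
(B, Right): Player B can switch to Center (-3 → 0). Not NE.

This game has no pure Nash equilibrium.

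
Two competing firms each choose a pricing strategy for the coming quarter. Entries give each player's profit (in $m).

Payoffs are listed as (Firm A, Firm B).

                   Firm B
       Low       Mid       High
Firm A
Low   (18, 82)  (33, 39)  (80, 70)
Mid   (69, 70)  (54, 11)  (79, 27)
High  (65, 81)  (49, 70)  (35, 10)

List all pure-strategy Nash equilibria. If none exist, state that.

The unique pure-strategy Nash equilibrium is (Mid, Low).

Firm A against Low: payoffs 18, 69, 65 → best response Mid.
Firm A against Mid: payoffs 33, 54, 49 → best response Mid.
Firm A against High: payoffs 80, 79, 35 → best response Low.
Firm B against Low: payoffs 82, 39, 70 → best response Low.
Firm B against Mid: payoffs 70, 11, 27 → best response Low.
Firm B against High: payoffs 81, 70, 10 → best response Low.
Mutual best responses: (Mid, Low).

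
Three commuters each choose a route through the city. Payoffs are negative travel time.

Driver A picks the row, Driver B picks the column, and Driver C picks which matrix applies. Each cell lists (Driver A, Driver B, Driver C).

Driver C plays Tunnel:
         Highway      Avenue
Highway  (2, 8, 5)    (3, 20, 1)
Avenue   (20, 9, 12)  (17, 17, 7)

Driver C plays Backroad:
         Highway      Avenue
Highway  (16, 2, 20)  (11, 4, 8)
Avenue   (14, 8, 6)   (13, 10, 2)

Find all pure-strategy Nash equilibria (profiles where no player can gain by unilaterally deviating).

The unique pure-strategy Nash equilibrium is (Avenue, Avenue, Tunnel).

Driver A against (Highway, Tunnel): payoffs 2, 20 → best response Avenue.
Driver A against (Highway, Backroad): payoffs 16, 14 → best response Highway.
Driver A against (Avenue, Tunnel): payoffs 3, 17 → best response Avenue.
Driver A against (Avenue, Backroad): payoffs 11, 13 → best response Avenue.
Driver B against (Highway, Tunnel): payoffs 8, 20 → best response Avenue.
Driver B against (Highway, Backroad): payoffs 2, 4 → best response Avenue.
Driver B against (Avenue, Tunnel): payoffs 9, 17 → best response Avenue.
Driver B against (Avenue, Backroad): payoffs 8, 10 → best response Avenue.
Driver C against (Highway, Highway): payoffs 5, 20 → best response Backroad.
Driver C against (Highway, Avenue): payoffs 1, 8 → best response Backroad.
Driver C against (Avenue, Highway): payoffs 12, 6 → best response Tunnel.
Driver C against (Avenue, Avenue): payoffs 7, 2 → best response Tunnel.
Mutual best responses: (Avenue, Avenue, Tunnel).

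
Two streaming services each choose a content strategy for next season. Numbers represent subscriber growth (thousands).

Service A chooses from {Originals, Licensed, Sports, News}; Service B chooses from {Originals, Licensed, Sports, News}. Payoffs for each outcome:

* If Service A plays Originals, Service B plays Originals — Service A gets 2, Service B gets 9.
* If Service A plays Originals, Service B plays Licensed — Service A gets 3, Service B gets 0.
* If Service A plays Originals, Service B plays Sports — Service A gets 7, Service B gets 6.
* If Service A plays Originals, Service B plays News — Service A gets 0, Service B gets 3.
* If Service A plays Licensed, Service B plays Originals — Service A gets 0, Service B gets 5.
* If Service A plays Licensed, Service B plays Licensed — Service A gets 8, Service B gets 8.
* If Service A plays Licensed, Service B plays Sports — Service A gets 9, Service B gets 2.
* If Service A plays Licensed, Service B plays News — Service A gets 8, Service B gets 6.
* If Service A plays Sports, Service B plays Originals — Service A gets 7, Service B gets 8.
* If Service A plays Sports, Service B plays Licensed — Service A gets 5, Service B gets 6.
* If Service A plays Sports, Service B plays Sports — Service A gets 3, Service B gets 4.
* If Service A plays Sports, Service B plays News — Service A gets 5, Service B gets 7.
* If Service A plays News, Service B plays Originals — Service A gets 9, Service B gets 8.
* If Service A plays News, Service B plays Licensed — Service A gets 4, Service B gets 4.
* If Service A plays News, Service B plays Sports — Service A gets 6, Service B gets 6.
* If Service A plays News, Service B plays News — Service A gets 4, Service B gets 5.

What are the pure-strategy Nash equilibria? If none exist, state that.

Pure-strategy Nash equilibria: (Licensed, Licensed); (News, Originals)

Check each profile: it is a Nash equilibrium iff no player can strictly gain by switching unilaterally.
(Originals, Originals): Service A can switch to Sports (2 → 7). Not NE.
(Originals, Licensed): Service A can switch to Licensed (3 → 8). Not NE.
(Originals, Sports): Service A can switch to Licensed (7 → 9). Not NE.
(Originals, News): Service A can switch to Licensed (0 → 8). Not NE.
(Licensed, Originals): Service A can switch to Originals (0 → 2). Not NE.
(Licensed, Licensed): Service A gets 8, best alternative 5; Service B gets 8, best alternative 6. No profitable deviation — NE.
(Licensed, Sports): Service B can switch to Originals (2 → 5). Not NE.
(News, Originals): Service A gets 9, best alternative 7; Service B gets 8, best alternative 6. No profitable deviation — NE.
(The remaining 8 profiles each have a profitable deviation by the same check.)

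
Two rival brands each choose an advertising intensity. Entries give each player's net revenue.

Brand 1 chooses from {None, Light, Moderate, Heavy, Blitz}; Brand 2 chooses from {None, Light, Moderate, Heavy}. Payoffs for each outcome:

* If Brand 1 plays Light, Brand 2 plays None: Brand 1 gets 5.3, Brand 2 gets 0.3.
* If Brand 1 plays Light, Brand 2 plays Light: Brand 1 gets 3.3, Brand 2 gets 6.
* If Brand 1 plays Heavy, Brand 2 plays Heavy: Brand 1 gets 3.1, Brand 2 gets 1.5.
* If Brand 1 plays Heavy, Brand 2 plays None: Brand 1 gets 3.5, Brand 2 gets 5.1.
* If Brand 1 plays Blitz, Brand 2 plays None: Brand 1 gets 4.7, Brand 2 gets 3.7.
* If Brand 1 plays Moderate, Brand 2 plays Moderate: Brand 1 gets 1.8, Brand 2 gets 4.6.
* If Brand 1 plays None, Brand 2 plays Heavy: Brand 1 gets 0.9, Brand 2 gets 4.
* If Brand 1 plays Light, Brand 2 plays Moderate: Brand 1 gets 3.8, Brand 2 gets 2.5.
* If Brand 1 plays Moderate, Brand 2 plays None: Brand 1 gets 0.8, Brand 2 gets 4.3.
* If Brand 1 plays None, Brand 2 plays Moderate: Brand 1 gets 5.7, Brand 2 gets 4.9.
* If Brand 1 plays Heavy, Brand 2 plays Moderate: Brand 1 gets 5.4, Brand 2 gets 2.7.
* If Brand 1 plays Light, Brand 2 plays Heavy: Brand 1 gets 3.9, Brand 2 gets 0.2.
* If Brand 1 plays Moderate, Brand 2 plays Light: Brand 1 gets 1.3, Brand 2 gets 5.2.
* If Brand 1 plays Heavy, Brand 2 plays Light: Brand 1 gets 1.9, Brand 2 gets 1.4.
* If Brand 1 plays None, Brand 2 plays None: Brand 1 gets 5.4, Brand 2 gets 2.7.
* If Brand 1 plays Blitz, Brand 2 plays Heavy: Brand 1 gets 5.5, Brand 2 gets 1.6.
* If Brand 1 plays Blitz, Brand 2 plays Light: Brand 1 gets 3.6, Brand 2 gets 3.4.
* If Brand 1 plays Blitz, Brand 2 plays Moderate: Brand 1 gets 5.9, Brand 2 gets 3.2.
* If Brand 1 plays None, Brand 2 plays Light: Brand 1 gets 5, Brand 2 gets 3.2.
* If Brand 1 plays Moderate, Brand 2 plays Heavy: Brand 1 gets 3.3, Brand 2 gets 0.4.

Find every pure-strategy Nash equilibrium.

There is no pure-strategy Nash equilibrium.

For each player, find the best response to each opponent profile; mutual best responses are the pure NE.
Brand 1 against None: payoffs 5.4, 5.3, 0.8, 3.5, 4.7 → best response None.
Brand 1 against Light: payoffs 5, 3.3, 1.3, 1.9, 3.6 → best response None.
Brand 1 against Moderate: payoffs 5.7, 3.8, 1.8, 5.4, 5.9 → best response Blitz.
Brand 1 against Heavy: payoffs 0.9, 3.9, 3.3, 3.1, 5.5 → best response Blitz.
Brand 2 against None: payoffs 2.7, 3.2, 4.9, 4 → best response Moderate.
Brand 2 against Light: payoffs 0.3, 6, 2.5, 0.2 → best response Light.
Brand 2 against Moderate: payoffs 4.3, 5.2, 4.6, 0.4 → best response Light.
Brand 2 against Heavy: payoffs 5.1, 1.4, 2.7, 1.5 → best response None.
Brand 2 against Blitz: payoffs 3.7, 3.4, 3.2, 1.6 → best response None.
No profile is a mutual best response for all players.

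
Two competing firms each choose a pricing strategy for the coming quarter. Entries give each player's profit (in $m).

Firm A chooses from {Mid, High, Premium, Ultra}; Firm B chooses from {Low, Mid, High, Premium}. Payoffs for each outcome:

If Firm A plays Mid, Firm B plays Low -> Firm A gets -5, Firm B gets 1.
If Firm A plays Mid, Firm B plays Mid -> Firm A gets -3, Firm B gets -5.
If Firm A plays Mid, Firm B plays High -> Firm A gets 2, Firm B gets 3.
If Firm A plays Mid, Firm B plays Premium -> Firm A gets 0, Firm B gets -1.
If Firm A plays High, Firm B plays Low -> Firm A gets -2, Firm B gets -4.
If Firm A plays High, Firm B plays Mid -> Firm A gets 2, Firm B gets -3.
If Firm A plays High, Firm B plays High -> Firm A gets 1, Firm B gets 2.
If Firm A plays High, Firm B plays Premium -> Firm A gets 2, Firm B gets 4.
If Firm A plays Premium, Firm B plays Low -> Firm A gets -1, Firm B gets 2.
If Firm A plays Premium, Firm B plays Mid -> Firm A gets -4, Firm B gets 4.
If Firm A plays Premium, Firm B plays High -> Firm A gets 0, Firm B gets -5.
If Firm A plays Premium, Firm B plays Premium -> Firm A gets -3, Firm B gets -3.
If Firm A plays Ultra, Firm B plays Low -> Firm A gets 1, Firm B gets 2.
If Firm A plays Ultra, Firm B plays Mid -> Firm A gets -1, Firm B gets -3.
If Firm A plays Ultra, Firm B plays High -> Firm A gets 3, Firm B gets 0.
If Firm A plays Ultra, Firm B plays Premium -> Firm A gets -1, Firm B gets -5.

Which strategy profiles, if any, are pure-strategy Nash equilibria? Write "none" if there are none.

The pure Nash equilibria are (High, Premium) and (Ultra, Low).

Firm A against Low: payoffs -5, -2, -1, 1 → best response Ultra.
Firm A against Mid: payoffs -3, 2, -4, -1 → best response High.
Firm A against High: payoffs 2, 1, 0, 3 → best response Ultra.
Firm A against Premium: payoffs 0, 2, -3, -1 → best response High.
Firm B against Mid: payoffs 1, -5, 3, -1 → best response High.
Firm B against High: payoffs -4, -3, 2, 4 → best response Premium.
Firm B against Premium: payoffs 2, 4, -5, -3 → best response Mid.
Firm B against Ultra: payoffs 2, -3, 0, -5 → best response Low.
Mutual best responses: (High, Premium); (Ultra, Low).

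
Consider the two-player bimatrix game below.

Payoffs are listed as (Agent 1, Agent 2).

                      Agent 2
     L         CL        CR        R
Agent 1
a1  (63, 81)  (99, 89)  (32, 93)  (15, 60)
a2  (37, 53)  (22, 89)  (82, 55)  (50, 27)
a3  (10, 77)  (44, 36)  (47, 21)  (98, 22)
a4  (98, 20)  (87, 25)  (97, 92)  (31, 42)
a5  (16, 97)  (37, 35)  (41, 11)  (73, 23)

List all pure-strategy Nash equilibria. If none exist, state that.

The unique pure-strategy Nash equilibrium is (a4, CR).

(a1, L): Agent 1 can switch to a4 (63 → 98). Not NE.
(a1, CL): Agent 2 can switch to CR (89 → 93). Not NE.
(a1, CR): Agent 1 can switch to a2 (32 → 82). Not NE.
(a1, R): Agent 1 can switch to a2 (15 → 50). Not NE.
(a2, L): Agent 1 can switch to a1 (37 → 63). Not NE.
(a2, CL): Agent 1 can switch to a1 (22 → 99). Not NE.
(a4, CR): Agent 1 gets 97, best alternative 82; Agent 2 gets 92, best alternative 42. No profitable deviation — NE.
(The remaining 13 profiles each have a profitable deviation by the same check.)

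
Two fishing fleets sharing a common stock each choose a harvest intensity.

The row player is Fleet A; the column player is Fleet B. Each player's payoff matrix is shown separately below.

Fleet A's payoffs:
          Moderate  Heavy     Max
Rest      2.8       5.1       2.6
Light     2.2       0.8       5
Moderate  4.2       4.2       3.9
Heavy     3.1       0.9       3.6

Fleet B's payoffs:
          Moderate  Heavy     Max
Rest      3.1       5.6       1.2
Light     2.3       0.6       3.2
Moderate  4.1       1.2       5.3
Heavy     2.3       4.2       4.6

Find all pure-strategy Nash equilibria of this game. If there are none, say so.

(Rest, Moderate): Fleet A can switch to Moderate (2.8 → 4.2). Not NE.
(Rest, Heavy): Fleet A gets 5.1, best alternative 4.2; Fleet B gets 5.6, best alternative 3.1. No profitable deviation — NE.
(Rest, Max): Fleet A can switch to Light (2.6 → 5). Not NE.
(Light, Moderate): Fleet A can switch to Rest (2.2 → 2.8). Not NE.
(Light, Heavy): Fleet A can switch to Rest (0.8 → 5.1). Not NE.
(Light, Max): Fleet A gets 5, best alternative 3.9; Fleet B gets 3.2, best alternative 2.3. No profitable deviation — NE.
(Moderate, Moderate): Fleet B can switch to Max (4.1 → 5.3). Not NE.
(Moderate, Heavy): Fleet A can switch to Rest (4.2 → 5.1). Not NE.
(Moderate, Max): Fleet A can switch to Light (3.9 → 5). Not NE.
(Heavy, Moderate): Fleet A can switch to Moderate (3.1 → 4.2). Not NE.
(The remaining 2 profiles each have a profitable deviation by the same check.)

(Rest, Heavy); (Light, Max)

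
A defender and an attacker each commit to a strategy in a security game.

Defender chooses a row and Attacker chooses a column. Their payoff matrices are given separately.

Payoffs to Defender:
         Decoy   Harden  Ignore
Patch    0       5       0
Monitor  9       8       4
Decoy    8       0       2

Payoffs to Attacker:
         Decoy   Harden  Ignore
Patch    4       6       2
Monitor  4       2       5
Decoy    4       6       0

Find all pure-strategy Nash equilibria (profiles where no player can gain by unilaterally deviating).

(Patch, Decoy): Defender can switch to Monitor (0 → 9). Not NE.
(Patch, Harden): Defender can switch to Monitor (5 → 8). Not NE.
(Patch, Ignore): Defender can switch to Monitor (0 → 4). Not NE.
(Monitor, Decoy): Attacker can switch to Ignore (4 → 5). Not NE.
(Monitor, Harden): Attacker can switch to Decoy (2 → 4). Not NE.
(Monitor, Ignore): Defender gets 4, best alternative 2; Attacker gets 5, best alternative 4. No profitable deviation — NE.
(Decoy, Decoy): Defender can switch to Monitor (8 → 9). Not NE.
(Decoy, Harden): Defender can switch to Patch (0 → 5). Not NE.
(Decoy, Ignore): Defender can switch to Monitor (2 → 4). Not NE.

(Monitor, Ignore)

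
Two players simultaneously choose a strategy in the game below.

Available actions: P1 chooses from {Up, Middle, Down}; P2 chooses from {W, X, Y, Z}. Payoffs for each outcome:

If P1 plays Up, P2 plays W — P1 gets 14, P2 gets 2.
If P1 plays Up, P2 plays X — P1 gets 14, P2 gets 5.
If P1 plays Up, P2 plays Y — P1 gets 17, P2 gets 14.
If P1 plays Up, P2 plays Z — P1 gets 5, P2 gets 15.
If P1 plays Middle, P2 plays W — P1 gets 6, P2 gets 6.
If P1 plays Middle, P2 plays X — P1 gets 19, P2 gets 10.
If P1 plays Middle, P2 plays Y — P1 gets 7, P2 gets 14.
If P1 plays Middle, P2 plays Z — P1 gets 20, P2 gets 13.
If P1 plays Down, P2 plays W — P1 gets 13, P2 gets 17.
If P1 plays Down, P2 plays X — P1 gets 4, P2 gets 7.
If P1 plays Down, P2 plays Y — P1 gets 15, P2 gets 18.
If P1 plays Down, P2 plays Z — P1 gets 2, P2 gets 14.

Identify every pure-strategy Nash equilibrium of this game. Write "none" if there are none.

There is no pure-strategy Nash equilibrium.

For each strategy profile, look for a profitable unilateral deviation.
(Up, W): P2 can switch to X (2 → 5). Not NE.
(Up, X): P1 can switch to Middle (14 → 19). Not NE.
(Up, Y): P2 can switch to Z (14 → 15). Not NE.
(Up, Z): P1 can switch to Middle (5 → 20). Not NE.
(Middle, W): P1 can switch to Up (6 → 14). Not NE.
(Middle, X): P2 can switch to Y (10 → 14). Not NE.
(Middle, Y): P1 can switch to Up (7 → 17). Not NE.
(Middle, Z): P2 can switch to Y (13 → 14). Not NE.
(Down, W): P1 can switch to Up (13 → 14). Not NE.
(Down, X): P1 can switch to Up (4 → 14). Not NE.
(Down, Y): P1 can switch to Up (15 → 17). Not NE.
(Down, Z): P1 can switch to Up (2 → 5). Not NE.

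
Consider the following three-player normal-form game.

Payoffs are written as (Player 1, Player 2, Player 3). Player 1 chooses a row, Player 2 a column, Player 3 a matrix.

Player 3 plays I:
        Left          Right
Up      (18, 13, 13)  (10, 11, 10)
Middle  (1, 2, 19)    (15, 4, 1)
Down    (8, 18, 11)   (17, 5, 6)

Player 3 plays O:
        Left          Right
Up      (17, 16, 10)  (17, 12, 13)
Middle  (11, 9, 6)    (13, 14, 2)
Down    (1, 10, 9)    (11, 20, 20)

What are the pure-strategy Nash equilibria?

(Up, Left, I)

(Up, Left, I): Player 1 gets 18, best alternative 8; Player 2 gets 13, best alternative 11; Player 3 gets 13, best alternative 10. No profitable deviation — NE.
(Up, Left, O): Player 3 can switch to I (10 → 13). Not NE.
(Up, Right, I): Player 1 can switch to Middle (10 → 15). Not NE.
(Up, Right, O): Player 2 can switch to Left (12 → 16). Not NE.
(Middle, Left, I): Player 1 can switch to Up (1 → 18). Not NE.
(Middle, Left, O): Player 1 can switch to Up (11 → 17). Not NE.
(Middle, Right, I): Player 1 can switch to Down (15 → 17). Not NE.
(Middle, Right, O): Player 1 can switch to Up (13 → 17). Not NE.
(Down, Left, I): Player 1 can switch to Up (8 → 18). Not NE.
(Down, Left, O): Player 1 can switch to Up (1 → 17). Not NE.
(Down, Right, I): Player 2 can switch to Left (5 → 18). Not NE.
(Down, Right, O): Player 1 can switch to Up (11 → 17). Not NE.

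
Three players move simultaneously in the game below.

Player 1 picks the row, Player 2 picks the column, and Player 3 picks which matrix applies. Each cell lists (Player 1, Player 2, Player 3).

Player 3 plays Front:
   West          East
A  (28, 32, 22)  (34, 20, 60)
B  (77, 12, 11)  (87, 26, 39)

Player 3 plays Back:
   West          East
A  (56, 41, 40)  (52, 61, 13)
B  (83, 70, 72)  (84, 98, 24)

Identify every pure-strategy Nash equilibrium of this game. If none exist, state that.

Pure NE: (B, East, Front)

(A, West, Front): Player 1 can switch to B (28 → 77). Not NE.
(A, West, Back): Player 1 can switch to B (56 → 83). Not NE.
(A, East, Front): Player 1 can switch to B (34 → 87). Not NE.
(A, East, Back): Player 1 can switch to B (52 → 84). Not NE.
(B, West, Front): Player 2 can switch to East (12 → 26). Not NE.
(B, West, Back): Player 2 can switch to East (70 → 98). Not NE.
(B, East, Front): Player 1 gets 87, best alternative 34; Player 2 gets 26, best alternative 12; Player 3 gets 39, best alternative 24. No profitable deviation — NE.
(B, East, Back): Player 3 can switch to Front (24 → 39). Not NE.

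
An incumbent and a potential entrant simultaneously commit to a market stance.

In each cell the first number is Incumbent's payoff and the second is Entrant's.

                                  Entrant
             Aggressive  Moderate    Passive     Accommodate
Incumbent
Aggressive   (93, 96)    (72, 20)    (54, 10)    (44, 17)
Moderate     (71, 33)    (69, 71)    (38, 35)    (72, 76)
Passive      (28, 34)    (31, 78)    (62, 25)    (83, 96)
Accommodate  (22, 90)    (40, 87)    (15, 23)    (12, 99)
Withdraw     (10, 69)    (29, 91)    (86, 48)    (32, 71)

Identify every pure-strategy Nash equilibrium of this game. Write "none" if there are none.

(Aggressive, Aggressive): Incumbent gets 93, best alternative 71; Entrant gets 96, best alternative 20. No profitable deviation — NE.
(Aggressive, Moderate): Entrant can switch to Aggressive (20 → 96). Not NE.
(Aggressive, Passive): Incumbent can switch to Passive (54 → 62). Not NE.
(Aggressive, Accommodate): Incumbent can switch to Moderate (44 → 72). Not NE.
(Moderate, Aggressive): Incumbent can switch to Aggressive (71 → 93). Not NE.
(Moderate, Moderate): Incumbent can switch to Aggressive (69 → 72). Not NE.
(Moderate, Passive): Incumbent can switch to Aggressive (38 → 54). Not NE.
(Passive, Accommodate): Incumbent gets 83, best alternative 72; Entrant gets 96, best alternative 78. No profitable deviation — NE.
(The remaining 12 profiles each have a profitable deviation by the same check.)

The pure Nash equilibria are (Aggressive, Aggressive), (Passive, Accommodate).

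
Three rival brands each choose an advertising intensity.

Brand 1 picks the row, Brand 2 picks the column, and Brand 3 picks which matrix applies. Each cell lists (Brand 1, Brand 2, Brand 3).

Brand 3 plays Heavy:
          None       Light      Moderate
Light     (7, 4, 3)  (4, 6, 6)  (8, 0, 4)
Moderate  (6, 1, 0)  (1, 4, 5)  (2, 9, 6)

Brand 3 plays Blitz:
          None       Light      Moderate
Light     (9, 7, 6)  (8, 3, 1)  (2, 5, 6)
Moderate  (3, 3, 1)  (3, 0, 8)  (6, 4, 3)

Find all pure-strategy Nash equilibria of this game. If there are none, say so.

(Light, None, Blitz); (Light, Light, Heavy)

Brand 1 against (None, Heavy): payoffs 7, 6 → best response Light.
Brand 1 against (None, Blitz): payoffs 9, 3 → best response Light.
Brand 1 against (Light, Heavy): payoffs 4, 1 → best response Light.
Brand 1 against (Light, Blitz): payoffs 8, 3 → best response Light.
Brand 1 against (Moderate, Heavy): payoffs 8, 2 → best response Light.
Brand 1 against (Moderate, Blitz): payoffs 2, 6 → best response Moderate.
Brand 2 against (Light, Heavy): payoffs 4, 6, 0 → best response Light.
Brand 2 against (Light, Blitz): payoffs 7, 3, 5 → best response None.
Brand 2 against (Moderate, Heavy): payoffs 1, 4, 9 → best response Moderate.
Brand 2 against (Moderate, Blitz): payoffs 3, 0, 4 → best response Moderate.
Brand 3 against (Light, None): payoffs 3, 6 → best response Blitz.
Brand 3 against (Light, Light): payoffs 6, 1 → best response Heavy.
Brand 3 against (Light, Moderate): payoffs 4, 6 → best response Blitz.
Brand 3 against (Moderate, None): payoffs 0, 1 → best response Blitz.
Brand 3 against (Moderate, Light): payoffs 5, 8 → best response Blitz.
Brand 3 against (Moderate, Moderate): payoffs 6, 3 → best response Heavy.
Mutual best responses: (Light, None, Blitz); (Light, Light, Heavy).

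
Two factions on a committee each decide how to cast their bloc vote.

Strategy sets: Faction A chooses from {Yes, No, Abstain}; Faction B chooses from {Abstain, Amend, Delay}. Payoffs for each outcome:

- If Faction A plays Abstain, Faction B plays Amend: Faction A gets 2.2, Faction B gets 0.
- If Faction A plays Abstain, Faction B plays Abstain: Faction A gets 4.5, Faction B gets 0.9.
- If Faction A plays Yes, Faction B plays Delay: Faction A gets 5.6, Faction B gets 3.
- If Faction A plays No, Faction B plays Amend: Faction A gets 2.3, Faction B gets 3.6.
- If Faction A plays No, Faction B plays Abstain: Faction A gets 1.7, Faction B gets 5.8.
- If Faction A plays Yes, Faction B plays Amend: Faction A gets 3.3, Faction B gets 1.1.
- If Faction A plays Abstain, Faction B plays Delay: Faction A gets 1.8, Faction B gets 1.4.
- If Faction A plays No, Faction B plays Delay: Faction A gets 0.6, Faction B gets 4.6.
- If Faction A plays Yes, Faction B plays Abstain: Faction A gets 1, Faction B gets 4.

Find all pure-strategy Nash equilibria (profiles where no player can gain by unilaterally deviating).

This game has no pure Nash equilibrium.

Mark each player's best response to every combination of opponents' strategies; a profile where every player is best-responding is a pure Nash equilibrium.
Faction A against Abstain: payoffs 1, 1.7, 4.5 → best response Abstain.
Faction A against Amend: payoffs 3.3, 2.3, 2.2 → best response Yes.
Faction A against Delay: payoffs 5.6, 0.6, 1.8 → best response Yes.
Faction B against Yes: payoffs 4, 1.1, 3 → best response Abstain.
Faction B against No: payoffs 5.8, 3.6, 4.6 → best response Abstain.
Faction B against Abstain: payoffs 0.9, 0, 1.4 → best response Delay.
No profile is a mutual best response for all players.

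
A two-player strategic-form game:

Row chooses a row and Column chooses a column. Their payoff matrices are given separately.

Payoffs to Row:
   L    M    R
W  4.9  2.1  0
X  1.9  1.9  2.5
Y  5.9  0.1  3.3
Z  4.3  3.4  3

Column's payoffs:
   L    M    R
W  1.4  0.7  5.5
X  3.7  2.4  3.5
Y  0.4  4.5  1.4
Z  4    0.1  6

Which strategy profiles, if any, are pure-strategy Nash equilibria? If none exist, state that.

(W, L): Row can switch to Y (4.9 → 5.9). Not NE.
(W, M): Row can switch to Z (2.1 → 3.4). Not NE.
(W, R): Row can switch to X (0 → 2.5). Not NE.
(X, L): Row can switch to W (1.9 → 4.9). Not NE.
(X, M): Row can switch to W (1.9 → 2.1). Not NE.
(X, R): Row can switch to Y (2.5 → 3.3). Not NE.
(The remaining 6 profiles each have a profitable deviation by the same check.)

No pure-strategy Nash equilibrium.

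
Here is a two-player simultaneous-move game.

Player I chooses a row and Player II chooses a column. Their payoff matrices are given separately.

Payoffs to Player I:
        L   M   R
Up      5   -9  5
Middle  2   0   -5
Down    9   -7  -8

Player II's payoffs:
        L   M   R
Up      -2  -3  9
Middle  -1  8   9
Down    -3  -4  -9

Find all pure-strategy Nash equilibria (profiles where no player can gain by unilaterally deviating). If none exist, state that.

(Up, R); (Down, L)

(Up, L): Player I can switch to Down (5 → 9). Not NE.
(Up, M): Player I can switch to Middle (-9 → 0). Not NE.
(Up, R): Player I gets 5, best alternative -5; Player II gets 9, best alternative -2. No profitable deviation — NE.
(Middle, L): Player I can switch to Up (2 → 5). Not NE.
(Middle, M): Player II can switch to R (8 → 9). Not NE.
(Middle, R): Player I can switch to Up (-5 → 5). Not NE.
(Down, L): Player I gets 9, best alternative 5; Player II gets -3, best alternative -4. No profitable deviation — NE.
(Down, M): Player I can switch to Middle (-7 → 0). Not NE.
(Down, R): Player I can switch to Up (-8 → 5). Not NE.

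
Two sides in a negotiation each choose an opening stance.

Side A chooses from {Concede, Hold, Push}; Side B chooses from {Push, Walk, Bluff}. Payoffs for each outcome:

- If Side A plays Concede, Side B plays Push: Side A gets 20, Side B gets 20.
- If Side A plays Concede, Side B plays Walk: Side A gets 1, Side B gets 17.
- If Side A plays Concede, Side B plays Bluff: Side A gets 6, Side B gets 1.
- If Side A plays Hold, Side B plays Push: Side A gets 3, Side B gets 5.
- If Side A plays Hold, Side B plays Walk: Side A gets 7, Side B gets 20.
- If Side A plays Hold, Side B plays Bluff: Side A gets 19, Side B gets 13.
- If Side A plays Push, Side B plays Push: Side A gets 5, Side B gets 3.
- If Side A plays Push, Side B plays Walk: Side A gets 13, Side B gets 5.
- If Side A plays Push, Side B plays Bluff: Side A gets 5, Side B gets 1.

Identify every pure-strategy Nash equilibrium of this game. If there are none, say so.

(Concede, Push): Side A gets 20, best alternative 5; Side B gets 20, best alternative 17. No profitable deviation — NE.
(Concede, Walk): Side A can switch to Hold (1 → 7). Not NE.
(Concede, Bluff): Side A can switch to Hold (6 → 19). Not NE.
(Hold, Push): Side A can switch to Concede (3 → 20). Not NE.
(Hold, Walk): Side A can switch to Push (7 → 13). Not NE.
(Hold, Bluff): Side B can switch to Walk (13 → 20). Not NE.
(Push, Push): Side A can switch to Concede (5 → 20). Not NE.
(Push, Walk): Side A gets 13, best alternative 7; Side B gets 5, best alternative 3. No profitable deviation — NE.
(The remaining 1 profile has a profitable deviation by the same check.)

Pure-strategy Nash equilibria: (Concede, Push) and (Push, Walk)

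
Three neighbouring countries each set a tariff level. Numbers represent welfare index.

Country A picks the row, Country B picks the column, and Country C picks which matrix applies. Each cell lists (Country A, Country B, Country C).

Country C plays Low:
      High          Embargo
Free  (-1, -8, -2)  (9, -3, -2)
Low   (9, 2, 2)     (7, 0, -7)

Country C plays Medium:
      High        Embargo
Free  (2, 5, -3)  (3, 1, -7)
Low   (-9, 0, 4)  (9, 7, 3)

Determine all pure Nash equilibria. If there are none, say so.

Country A against (High, Low): payoffs -1, 9 → best response Low.
Country A against (High, Medium): payoffs 2, -9 → best response Free.
Country A against (Embargo, Low): payoffs 9, 7 → best response Free.
Country A against (Embargo, Medium): payoffs 3, 9 → best response Low.
Country B against (Free, Low): payoffs -8, -3 → best response Embargo.
Country B against (Free, Medium): payoffs 5, 1 → best response High.
Country B against (Low, Low): payoffs 2, 0 → best response High.
Country B against (Low, Medium): payoffs 0, 7 → best response Embargo.
Country C against (Free, High): payoffs -2, -3 → best response Low.
Country C against (Free, Embargo): payoffs -2, -7 → best response Low.
Country C against (Low, High): payoffs 2, 4 → best response Medium.
Country C against (Low, Embargo): payoffs -7, 3 → best response Medium.
Mutual best responses: (Free, Embargo, Low); (Low, Embargo, Medium).

The pure Nash equilibria are (Free, Embargo, Low) and (Low, Embargo, Medium).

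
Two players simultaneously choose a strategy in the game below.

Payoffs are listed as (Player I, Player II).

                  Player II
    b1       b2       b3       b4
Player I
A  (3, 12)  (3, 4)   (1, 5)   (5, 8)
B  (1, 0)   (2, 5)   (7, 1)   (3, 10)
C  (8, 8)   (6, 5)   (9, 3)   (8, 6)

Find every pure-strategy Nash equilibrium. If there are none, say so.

Check each profile: it is a Nash equilibrium iff no player can strictly gain by switching unilaterally.
(A, b1): Player I can switch to C (3 → 8). Not NE.
(A, b2): Player I can switch to C (3 → 6). Not NE.
(A, b3): Player I can switch to B (1 → 7). Not NE.
(A, b4): Player I can switch to C (5 → 8). Not NE.
(B, b1): Player I can switch to A (1 → 3). Not NE.
(B, b2): Player I can switch to A (2 → 3). Not NE.
(B, b3): Player I can switch to C (7 → 9). Not NE.
(B, b4): Player I can switch to A (3 → 5). Not NE.
(C, b1): Player I gets 8, best alternative 3; Player II gets 8, best alternative 6. No profitable deviation — NE.
(C, b2): Player II can switch to b1 (5 → 8). Not NE.
(C, b3): Player II can switch to b1 (3 → 8). Not NE.
(The remaining 1 profile has a profitable deviation by the same check.)

Pure NE: (C, b1)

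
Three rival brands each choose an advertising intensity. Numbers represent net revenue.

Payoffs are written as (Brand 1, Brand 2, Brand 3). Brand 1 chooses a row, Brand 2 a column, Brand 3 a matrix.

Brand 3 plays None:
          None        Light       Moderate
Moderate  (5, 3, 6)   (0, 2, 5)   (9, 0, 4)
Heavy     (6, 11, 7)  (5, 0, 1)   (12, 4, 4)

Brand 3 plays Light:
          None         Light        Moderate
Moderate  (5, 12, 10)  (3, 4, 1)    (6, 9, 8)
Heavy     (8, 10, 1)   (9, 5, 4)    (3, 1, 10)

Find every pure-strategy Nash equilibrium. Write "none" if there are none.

The unique pure-strategy Nash equilibrium is (Heavy, None, None).

Brand 1 against (None, None): payoffs 5, 6 → best response Heavy.
Brand 1 against (None, Light): payoffs 5, 8 → best response Heavy.
Brand 1 against (Light, None): payoffs 0, 5 → best response Heavy.
Brand 1 against (Light, Light): payoffs 3, 9 → best response Heavy.
Brand 1 against (Moderate, None): payoffs 9, 12 → best response Heavy.
Brand 1 against (Moderate, Light): payoffs 6, 3 → best response Moderate.
Brand 2 against (Moderate, None): payoffs 3, 2, 0 → best response None.
Brand 2 against (Moderate, Light): payoffs 12, 4, 9 → best response None.
Brand 2 against (Heavy, None): payoffs 11, 0, 4 → best response None.
Brand 2 against (Heavy, Light): payoffs 10, 5, 1 → best response None.
Brand 3 against (Moderate, None): payoffs 6, 10 → best response Light.
Brand 3 against (Moderate, Light): payoffs 5, 1 → best response None.
Brand 3 against (Moderate, Moderate): payoffs 4, 8 → best response Light.
Brand 3 against (Heavy, None): payoffs 7, 1 → best response None.
Brand 3 against (Heavy, Light): payoffs 1, 4 → best response Light.
Brand 3 against (Heavy, Moderate): payoffs 4, 10 → best response Light.
Mutual best responses: (Heavy, None, None).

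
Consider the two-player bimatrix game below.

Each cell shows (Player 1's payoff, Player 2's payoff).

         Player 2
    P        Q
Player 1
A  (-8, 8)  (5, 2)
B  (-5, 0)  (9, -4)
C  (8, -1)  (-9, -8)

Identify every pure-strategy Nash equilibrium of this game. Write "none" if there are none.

Pure NE: (C, P)

Player 1 against P: payoffs -8, -5, 8 → best response C.
Player 1 against Q: payoffs 5, 9, -9 → best response B.
Player 2 against A: payoffs 8, 2 → best response P.
Player 2 against B: payoffs 0, -4 → best response P.
Player 2 against C: payoffs -1, -8 → best response P.
Mutual best responses: (C, P).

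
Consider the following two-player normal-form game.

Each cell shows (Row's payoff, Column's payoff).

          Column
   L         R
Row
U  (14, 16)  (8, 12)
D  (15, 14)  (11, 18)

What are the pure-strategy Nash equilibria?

Row against L: payoffs 14, 15 → best response D.
Row against R: payoffs 8, 11 → best response D.
Column against U: payoffs 16, 12 → best response L.
Column against D: payoffs 14, 18 → best response R.
Mutual best responses: (D, R).

The unique pure-strategy Nash equilibrium is (D, R).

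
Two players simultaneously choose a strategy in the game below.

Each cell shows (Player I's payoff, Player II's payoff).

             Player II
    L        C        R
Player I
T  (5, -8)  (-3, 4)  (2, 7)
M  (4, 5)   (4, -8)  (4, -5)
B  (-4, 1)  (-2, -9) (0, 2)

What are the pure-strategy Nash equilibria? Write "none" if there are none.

Player I against L: payoffs 5, 4, -4 → best response T.
Player I against C: payoffs -3, 4, -2 → best response M.
Player I against R: payoffs 2, 4, 0 → best response M.
Player II against T: payoffs -8, 4, 7 → best response R.
Player II against M: payoffs 5, -8, -5 → best response L.
Player II against B: payoffs 1, -9, 2 → best response R.
No profile is a mutual best response for all players.

No pure-strategy Nash equilibrium.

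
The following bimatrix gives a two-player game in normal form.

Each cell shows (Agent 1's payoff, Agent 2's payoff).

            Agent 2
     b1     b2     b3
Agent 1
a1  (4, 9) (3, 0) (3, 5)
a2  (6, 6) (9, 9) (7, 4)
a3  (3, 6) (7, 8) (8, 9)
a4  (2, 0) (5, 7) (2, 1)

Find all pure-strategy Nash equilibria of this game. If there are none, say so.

Pure-strategy Nash equilibria: (a2, b2) and (a3, b3)

Agent 1 against b1: payoffs 4, 6, 3, 2 → best response a2.
Agent 1 against b2: payoffs 3, 9, 7, 5 → best response a2.
Agent 1 against b3: payoffs 3, 7, 8, 2 → best response a3.
Agent 2 against a1: payoffs 9, 0, 5 → best response b1.
Agent 2 against a2: payoffs 6, 9, 4 → best response b2.
Agent 2 against a3: payoffs 6, 8, 9 → best response b3.
Agent 2 against a4: payoffs 0, 7, 1 → best response b2.
Mutual best responses: (a2, b2); (a3, b3).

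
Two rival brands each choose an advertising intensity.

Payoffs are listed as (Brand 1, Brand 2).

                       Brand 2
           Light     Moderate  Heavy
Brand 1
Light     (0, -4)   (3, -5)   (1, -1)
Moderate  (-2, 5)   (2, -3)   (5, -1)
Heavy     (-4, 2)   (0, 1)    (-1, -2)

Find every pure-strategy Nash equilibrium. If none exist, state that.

This game has no pure Nash equilibrium.

Brand 1 against Light: payoffs 0, -2, -4 → best response Light.
Brand 1 against Moderate: payoffs 3, 2, 0 → best response Light.
Brand 1 against Heavy: payoffs 1, 5, -1 → best response Moderate.
Brand 2 against Light: payoffs -4, -5, -1 → best response Heavy.
Brand 2 against Moderate: payoffs 5, -3, -1 → best response Light.
Brand 2 against Heavy: payoffs 2, 1, -2 → best response Light.
No profile is a mutual best response for all players.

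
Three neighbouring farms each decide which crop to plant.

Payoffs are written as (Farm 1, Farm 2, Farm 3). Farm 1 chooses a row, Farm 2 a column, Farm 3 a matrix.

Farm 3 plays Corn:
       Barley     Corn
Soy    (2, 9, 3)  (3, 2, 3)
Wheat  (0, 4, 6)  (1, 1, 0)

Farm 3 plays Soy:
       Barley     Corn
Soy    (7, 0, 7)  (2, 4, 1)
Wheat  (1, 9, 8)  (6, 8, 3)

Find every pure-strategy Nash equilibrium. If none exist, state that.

This game has no pure Nash equilibrium.

Farm 1 against (Barley, Corn): payoffs 2, 0 → best response Soy.
Farm 1 against (Barley, Soy): payoffs 7, 1 → best response Soy.
Farm 1 against (Corn, Corn): payoffs 3, 1 → best response Soy.
Farm 1 against (Corn, Soy): payoffs 2, 6 → best response Wheat.
Farm 2 against (Soy, Corn): payoffs 9, 2 → best response Barley.
Farm 2 against (Soy, Soy): payoffs 0, 4 → best response Corn.
Farm 2 against (Wheat, Corn): payoffs 4, 1 → best response Barley.
Farm 2 against (Wheat, Soy): payoffs 9, 8 → best response Barley.
Farm 3 against (Soy, Barley): payoffs 3, 7 → best response Soy.
Farm 3 against (Soy, Corn): payoffs 3, 1 → best response Corn.
Farm 3 against (Wheat, Barley): payoffs 6, 8 → best response Soy.
Farm 3 against (Wheat, Corn): payoffs 0, 3 → best response Soy.
No profile is a mutual best response for all players.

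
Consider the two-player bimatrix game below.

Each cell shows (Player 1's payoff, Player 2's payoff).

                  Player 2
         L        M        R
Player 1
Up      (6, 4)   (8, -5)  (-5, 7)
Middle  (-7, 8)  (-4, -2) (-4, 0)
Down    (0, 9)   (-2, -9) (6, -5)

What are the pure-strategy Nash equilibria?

Check each profile: it is a Nash equilibrium iff no player can strictly gain by switching unilaterally.
(Up, L): Player 2 can switch to R (4 → 7). Not NE.
(Up, M): Player 2 can switch to L (-5 → 4). Not NE.
(Up, R): Player 1 can switch to Middle (-5 → -4). Not NE.
(Middle, L): Player 1 can switch to Up (-7 → 6). Not NE.
(Middle, M): Player 1 can switch to Up (-4 → 8). Not NE.
(Middle, R): Player 1 can switch to Down (-4 → 6). Not NE.
(Down, L): Player 1 can switch to Up (0 → 6). Not NE.
(Down, M): Player 1 can switch to Up (-2 → 8). Not NE.
(Down, R): Player 2 can switch to L (-5 → 9). Not NE.

No pure-strategy Nash equilibrium.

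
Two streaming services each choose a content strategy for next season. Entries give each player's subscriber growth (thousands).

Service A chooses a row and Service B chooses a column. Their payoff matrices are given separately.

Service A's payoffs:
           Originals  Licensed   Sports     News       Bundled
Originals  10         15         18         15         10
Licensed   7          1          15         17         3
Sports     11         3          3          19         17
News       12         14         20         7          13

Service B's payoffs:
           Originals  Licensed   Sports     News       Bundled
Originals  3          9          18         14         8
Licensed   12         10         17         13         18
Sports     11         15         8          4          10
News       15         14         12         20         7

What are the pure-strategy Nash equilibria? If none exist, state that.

(Originals, Originals): Service A can switch to Sports (10 → 11). Not NE.
(Originals, Licensed): Service B can switch to Sports (9 → 18). Not NE.
(Originals, Sports): Service A can switch to News (18 → 20). Not NE.
(Originals, News): Service A can switch to Licensed (15 → 17). Not NE.
(Originals, Bundled): Service A can switch to Sports (10 → 17). Not NE.
(Licensed, Originals): Service A can switch to Originals (7 → 10). Not NE.
(Licensed, Licensed): Service A can switch to Originals (1 → 15). Not NE.
(Licensed, Sports): Service A can switch to Originals (15 → 18). Not NE.
(Licensed, News): Service A can switch to Sports (17 → 19). Not NE.
(Licensed, Bundled): Service A can switch to Originals (3 → 10). Not NE.
(The remaining 10 profiles each have a profitable deviation by the same check.)

No pure-strategy Nash equilibrium.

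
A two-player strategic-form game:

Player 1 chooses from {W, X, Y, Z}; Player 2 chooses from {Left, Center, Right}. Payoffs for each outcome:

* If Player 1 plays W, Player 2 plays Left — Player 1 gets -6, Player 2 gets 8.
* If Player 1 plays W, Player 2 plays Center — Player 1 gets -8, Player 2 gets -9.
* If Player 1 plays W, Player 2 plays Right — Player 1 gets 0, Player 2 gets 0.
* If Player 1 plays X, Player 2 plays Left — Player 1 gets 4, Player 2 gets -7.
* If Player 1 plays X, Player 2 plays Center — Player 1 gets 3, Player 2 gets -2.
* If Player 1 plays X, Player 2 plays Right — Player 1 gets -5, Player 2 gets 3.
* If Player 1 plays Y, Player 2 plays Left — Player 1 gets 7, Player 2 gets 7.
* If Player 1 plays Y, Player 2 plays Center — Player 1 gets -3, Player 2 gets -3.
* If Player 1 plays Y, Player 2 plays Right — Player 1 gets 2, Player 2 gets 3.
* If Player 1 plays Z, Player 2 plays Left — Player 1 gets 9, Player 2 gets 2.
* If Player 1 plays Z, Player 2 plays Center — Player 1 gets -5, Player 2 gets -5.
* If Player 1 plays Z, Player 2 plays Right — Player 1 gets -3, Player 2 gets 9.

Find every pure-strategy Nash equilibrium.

This game has no pure Nash equilibrium.

Player 1 against Left: payoffs -6, 4, 7, 9 → best response Z.
Player 1 against Center: payoffs -8, 3, -3, -5 → best response X.
Player 1 against Right: payoffs 0, -5, 2, -3 → best response Y.
Player 2 against W: payoffs 8, -9, 0 → best response Left.
Player 2 against X: payoffs -7, -2, 3 → best response Right.
Player 2 against Y: payoffs 7, -3, 3 → best response Left.
Player 2 against Z: payoffs 2, -5, 9 → best response Right.
No profile is a mutual best response for all players.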